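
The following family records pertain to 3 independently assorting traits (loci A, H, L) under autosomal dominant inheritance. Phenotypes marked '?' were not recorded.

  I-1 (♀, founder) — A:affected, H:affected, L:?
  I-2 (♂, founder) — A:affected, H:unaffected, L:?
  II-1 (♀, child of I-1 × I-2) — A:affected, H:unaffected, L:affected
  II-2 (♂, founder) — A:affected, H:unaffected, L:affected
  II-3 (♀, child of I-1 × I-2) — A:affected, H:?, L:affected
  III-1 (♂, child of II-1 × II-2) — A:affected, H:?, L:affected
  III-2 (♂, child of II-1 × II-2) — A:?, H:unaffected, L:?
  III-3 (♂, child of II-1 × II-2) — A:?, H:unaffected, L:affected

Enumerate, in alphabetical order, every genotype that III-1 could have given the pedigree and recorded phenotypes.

A/I-1 aff ·: Aa|AA
A/I-2 aff ·: Aa|AA
A/II-1 aff I-1×I-2: Aa|AA
A/II-2 aff ·: Aa|AA
A/II-3 aff I-1×I-2: Aa|AA
A/III-1 aff II-1×II-2: Aa|AA
A/III-2 ? II-1×II-2: aa|Aa|AA
A/III-3 ? II-1×II-2: aa|Aa|AA
⇒ A over [I-1,I-2,II-1,II-2,II-3,III-1,III-2,III-3]: 219 consistent
H/I-1 aff ·: Hh
H/I-2 un ·: hh
H/II-1 un I-1×I-2: hh
H/II-2 un ·: hh
H/II-3 ? I-1×I-2: hh|Hh
H/III-1 ? II-1×II-2: hh
H/III-2 un II-1×II-2: hh
H/III-3 un II-1×II-2: hh
⇒ H over [I-1,I-2,II-1,II-2,II-3,III-1,III-2,III-3]: 2 consistent
L/I-1 ? ·: ll|Ll|LL
L/I-2 ? ·: ll|Ll|LL
L/II-1 aff I-1×I-2: Ll|LL
L/II-2 aff ·: Ll|LL
L/II-3 aff I-1×I-2: Ll|LL
L/III-1 aff II-1×II-2: Ll|LL
L/III-2 ? II-1×II-2: ll|Ll|LL
L/III-3 aff II-1×II-2: Ll|LL
⇒ L over [I-1,I-2,II-1,II-2,II-3,III-1,III-2,III-3]: 263 consistent

III-1 ∈ {AA hh LL, AA hh Ll, Aa hh LL, Aa hh Ll}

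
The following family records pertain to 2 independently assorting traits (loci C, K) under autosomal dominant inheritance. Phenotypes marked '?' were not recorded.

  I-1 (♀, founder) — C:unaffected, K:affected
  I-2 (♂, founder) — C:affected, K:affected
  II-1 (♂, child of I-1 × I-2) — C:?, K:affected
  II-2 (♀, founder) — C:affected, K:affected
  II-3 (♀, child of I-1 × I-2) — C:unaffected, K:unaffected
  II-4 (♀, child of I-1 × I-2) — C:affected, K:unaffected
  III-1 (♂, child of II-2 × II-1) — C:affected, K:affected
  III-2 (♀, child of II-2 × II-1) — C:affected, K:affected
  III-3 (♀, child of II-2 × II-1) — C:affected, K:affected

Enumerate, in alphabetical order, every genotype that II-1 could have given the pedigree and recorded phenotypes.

C/I-1 un ·: cc
C/I-2 aff ·: Cc
C/II-1 ? I-1×I-2: cc|Cc
C/II-2 aff ·: Cc|CC
C/II-3 un I-1×I-2: cc
C/II-4 aff I-1×I-2: Cc
C/III-1 aff II-2×II-1: Cc|CC
C/III-2 aff II-2×II-1: Cc|CC
C/III-3 aff II-2×II-1: Cc|CC
⇒ C over [I-1,I-2,II-1,II-2,II-3,II-4,III-1,III-2,III-3]: 18 consistent
K/I-1 aff ·: Kk
K/I-2 aff ·: Kk
K/II-1 aff I-1×I-2: Kk|KK
K/II-2 aff ·: Kk|KK
K/II-3 un I-1×I-2: kk
K/II-4 un I-1×I-2: kk
K/III-1 aff II-2×II-1: Kk|KK
K/III-2 aff II-2×II-1: Kk|KK
K/III-3 aff II-2×II-1: Kk|KK
⇒ K over [I-1,I-2,II-1,II-2,II-3,II-4,III-1,III-2,III-3]: 25 consistent

II-1 ∈ {Cc KK, Cc Kk, cc KK, cc Kk}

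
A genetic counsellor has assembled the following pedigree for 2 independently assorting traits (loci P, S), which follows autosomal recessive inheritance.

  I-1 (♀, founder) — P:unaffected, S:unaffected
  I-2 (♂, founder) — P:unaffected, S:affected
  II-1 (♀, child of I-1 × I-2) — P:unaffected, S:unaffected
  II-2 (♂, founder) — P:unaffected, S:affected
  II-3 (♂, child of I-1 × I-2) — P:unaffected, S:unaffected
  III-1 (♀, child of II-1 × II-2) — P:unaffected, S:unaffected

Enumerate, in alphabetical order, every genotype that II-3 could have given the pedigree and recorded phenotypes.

P/I-1 un ·: PP|Pp
P/I-2 un ·: PP|Pp
P/II-1 un I-1×I-2: PP|Pp
P/II-2 un ·: PP|Pp
P/II-3 un I-1×I-2: PP|Pp
P/III-1 un II-1×II-2: PP|Pp
⇒ P over [I-1,I-2,II-1,II-2,II-3,III-1]: 45 consistent
S/I-1 un ·: SS|Ss
S/I-2 aff ·: ss
S/II-1 un I-1×I-2: Ss
S/II-2 aff ·: ss
S/II-3 un I-1×I-2: Ss
S/III-1 un II-1×II-2: Ss
⇒ S over [I-1,I-2,II-1,II-2,II-3,III-1]: 2 consistent

II-3 ∈ {PP Ss, Pp Ss}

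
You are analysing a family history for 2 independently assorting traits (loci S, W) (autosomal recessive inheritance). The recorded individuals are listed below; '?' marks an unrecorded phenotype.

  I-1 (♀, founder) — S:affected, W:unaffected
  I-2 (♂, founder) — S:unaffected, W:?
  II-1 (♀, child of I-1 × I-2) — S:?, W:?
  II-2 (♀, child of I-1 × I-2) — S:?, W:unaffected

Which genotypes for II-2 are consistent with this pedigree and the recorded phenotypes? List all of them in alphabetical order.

II-2 ∈ {Ss WW, Ss Ww, ss WW, ss Ww}

S/I-1 aff ·: ss
S/I-2 un ·: SS|Ss
S/II-1 ? I-1×I-2: Ss|ss
S/II-2 ? I-1×I-2: Ss|ss
⇒ S over [I-1,I-2,II-1,II-2]: 5 consistent
W/I-1 un ·: WW|Ww
W/I-2 ? ·: WW|Ww|ww
W/II-1 ? I-1×I-2: WW|Ww|ww
W/II-2 un I-1×I-2: WW|Ww
⇒ W over [I-1,I-2,II-1,II-2]: 18 consistent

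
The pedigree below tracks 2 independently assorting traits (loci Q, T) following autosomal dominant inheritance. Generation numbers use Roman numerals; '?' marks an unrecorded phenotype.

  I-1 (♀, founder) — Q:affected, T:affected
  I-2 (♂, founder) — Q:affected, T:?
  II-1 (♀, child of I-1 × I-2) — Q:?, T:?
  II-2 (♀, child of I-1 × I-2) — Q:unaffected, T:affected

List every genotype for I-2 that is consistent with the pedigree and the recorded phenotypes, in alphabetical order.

I-2 ∈ {Qq TT, Qq Tt, Qq tt}

Q/I-1 aff ·: Qq
Q/I-2 aff ·: Qq
Q/II-1 ? I-1×I-2: qq|Qq|QQ
Q/II-2 un I-1×I-2: qq
⇒ Q over [I-1,I-2,II-1,II-2]: 3 consistent
T/I-1 aff ·: Tt|TT
T/I-2 ? ·: tt|Tt|TT
T/II-1 ? I-1×I-2: tt|Tt|TT
T/II-2 aff I-1×I-2: Tt|TT
⇒ T over [I-1,I-2,II-1,II-2]: 18 consistent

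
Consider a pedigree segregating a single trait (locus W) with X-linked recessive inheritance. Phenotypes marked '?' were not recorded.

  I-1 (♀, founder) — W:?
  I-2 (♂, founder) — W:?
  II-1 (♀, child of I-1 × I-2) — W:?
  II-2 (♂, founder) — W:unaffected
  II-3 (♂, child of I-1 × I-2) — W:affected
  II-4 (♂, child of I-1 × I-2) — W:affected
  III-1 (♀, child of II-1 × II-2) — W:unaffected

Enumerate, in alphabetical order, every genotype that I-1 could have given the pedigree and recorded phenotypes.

W/I-1 ? ·: X^WX^w|X^wX^w
W/I-2 ? ·: X^WY|X^wY
W/II-1 ? I-1×I-2: X^WX^W|X^WX^w|X^wX^w
W/II-2 un ·: X^WY
W/II-3 aff I-1×I-2: X^wY
W/II-4 aff I-1×I-2: X^wY
W/III-1 un II-1×II-2: X^WX^W|X^WX^w
⇒ W over [I-1,I-2,II-1,II-2,II-3,II-4,III-1]: 9 consistent

I-1 ∈ {X^WX^w, X^wX^w}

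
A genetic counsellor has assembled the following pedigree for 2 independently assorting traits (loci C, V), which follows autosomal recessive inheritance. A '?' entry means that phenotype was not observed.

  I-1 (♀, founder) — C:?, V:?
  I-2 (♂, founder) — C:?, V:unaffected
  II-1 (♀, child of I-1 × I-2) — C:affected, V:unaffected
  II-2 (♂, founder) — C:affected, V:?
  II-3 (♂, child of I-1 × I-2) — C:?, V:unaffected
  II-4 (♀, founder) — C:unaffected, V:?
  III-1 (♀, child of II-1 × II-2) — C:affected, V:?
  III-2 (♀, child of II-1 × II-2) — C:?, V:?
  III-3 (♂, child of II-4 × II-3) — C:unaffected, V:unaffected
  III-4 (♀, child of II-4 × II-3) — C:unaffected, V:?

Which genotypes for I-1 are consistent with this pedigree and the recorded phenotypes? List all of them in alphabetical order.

C/I-1 ? ·: Cc|cc
C/I-2 ? ·: Cc|cc
C/II-1 aff I-1×I-2: cc
C/II-2 aff ·: cc
C/II-3 ? I-1×I-2: CC|Cc|cc
C/II-4 un ·: CC|Cc
C/III-1 aff II-1×II-2: cc
C/III-2 ? II-1×II-2: cc
C/III-3 un II-4×II-3: CC|Cc
C/III-4 un II-4×II-3: CC|Cc
⇒ C over [I-1,I-2,II-1,II-2,II-3,II-4,III-1,III-2,III-3,III-4]: 37 consistent
V/I-1 ? ·: VV|Vv|vv
V/I-2 un ·: VV|Vv
V/II-1 un I-1×I-2: VV|Vv
V/II-2 ? ·: VV|Vv|vv
V/II-3 un I-1×I-2: VV|Vv
V/II-4 ? ·: VV|Vv|vv
V/III-1 ? II-1×II-2: VV|Vv|vv
V/III-2 ? II-1×II-2: VV|Vv|vv
V/III-3 un II-4×II-3: VV|Vv
V/III-4 ? II-4×II-3: VV|Vv|vv
⇒ V over [I-1,I-2,II-1,II-2,II-3,II-4,III-1,III-2,III-3,III-4]: 1686 consistent

I-1 ∈ {Cc VV, Cc Vv, Cc vv, cc VV, cc Vv, cc vv}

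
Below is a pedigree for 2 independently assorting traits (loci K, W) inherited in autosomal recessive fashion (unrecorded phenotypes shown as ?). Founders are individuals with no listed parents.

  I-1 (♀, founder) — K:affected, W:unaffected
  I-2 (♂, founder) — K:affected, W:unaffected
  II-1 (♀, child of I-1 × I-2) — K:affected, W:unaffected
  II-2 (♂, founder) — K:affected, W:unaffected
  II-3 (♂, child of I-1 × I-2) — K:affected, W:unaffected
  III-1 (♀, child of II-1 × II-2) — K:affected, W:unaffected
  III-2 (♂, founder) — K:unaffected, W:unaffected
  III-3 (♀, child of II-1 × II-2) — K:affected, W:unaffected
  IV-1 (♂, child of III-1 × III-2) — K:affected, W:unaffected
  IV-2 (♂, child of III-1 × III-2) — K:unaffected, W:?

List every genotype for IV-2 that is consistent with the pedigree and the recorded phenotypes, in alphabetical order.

K/I-1 aff ·: kk
K/I-2 aff ·: kk
K/II-1 aff I-1×I-2: kk
K/II-2 aff ·: kk
K/II-3 aff I-1×I-2: kk
K/III-1 aff II-1×II-2: kk
K/III-2 un ·: Kk
K/III-3 aff II-1×II-2: kk
K/IV-1 aff III-1×III-2: kk
K/IV-2 un III-1×III-2: Kk
⇒ K over [I-1,I-2,II-1,II-2,II-3,III-1,III-2,III-3,IV-1,IV-2]: 1 consistent
W/I-1 un ·: WW|Ww
W/I-2 un ·: WW|Ww
W/II-1 un I-1×I-2: WW|Ww
W/II-2 un ·: WW|Ww
W/II-3 un I-1×I-2: WW|Ww
W/III-1 un II-1×II-2: WW|Ww
W/III-2 un ·: WW|Ww
W/III-3 un II-1×II-2: WW|Ww
W/IV-1 un III-1×III-2: WW|Ww
W/IV-2 ? III-1×III-2: WW|Ww|ww
⇒ W over [I-1,I-2,II-1,II-2,II-3,III-1,III-2,III-3,IV-1,IV-2]: 605 consistent

IV-2 ∈ {Kk WW, Kk Ww, Kk ww}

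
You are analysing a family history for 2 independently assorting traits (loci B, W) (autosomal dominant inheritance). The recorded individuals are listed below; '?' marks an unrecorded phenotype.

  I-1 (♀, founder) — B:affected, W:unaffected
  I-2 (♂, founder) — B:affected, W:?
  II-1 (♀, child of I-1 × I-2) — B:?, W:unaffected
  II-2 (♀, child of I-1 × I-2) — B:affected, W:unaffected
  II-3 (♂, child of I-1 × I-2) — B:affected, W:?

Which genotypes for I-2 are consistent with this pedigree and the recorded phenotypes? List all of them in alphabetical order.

I-2 ∈ {BB Ww, BB ww, Bb Ww, Bb ww}

B/I-1 aff ·: Bb|BB
B/I-2 aff ·: Bb|BB
B/II-1 ? I-1×I-2: bb|Bb|BB
B/II-2 aff I-1×I-2: Bb|BB
B/II-3 aff I-1×I-2: Bb|BB
⇒ B over [I-1,I-2,II-1,II-2,II-3]: 29 consistent
W/I-1 un ·: ww
W/I-2 ? ·: ww|Ww
W/II-1 un I-1×I-2: ww
W/II-2 un I-1×I-2: ww
W/II-3 ? I-1×I-2: ww|Ww
⇒ W over [I-1,I-2,II-1,II-2,II-3]: 3 consistent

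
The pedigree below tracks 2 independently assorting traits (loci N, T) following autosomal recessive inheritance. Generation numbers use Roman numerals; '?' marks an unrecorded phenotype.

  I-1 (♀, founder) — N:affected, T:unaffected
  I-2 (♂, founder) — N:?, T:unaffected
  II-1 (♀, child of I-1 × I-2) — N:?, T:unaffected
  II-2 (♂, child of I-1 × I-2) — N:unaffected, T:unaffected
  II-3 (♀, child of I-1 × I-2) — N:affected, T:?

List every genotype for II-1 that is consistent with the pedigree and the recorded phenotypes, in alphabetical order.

II-1 ∈ {Nn TT, Nn Tt, nn TT, nn Tt}

N/I-1 aff ·: nn
N/I-2 ? ·: Nn
N/II-1 ? I-1×I-2: Nn|nn
N/II-2 un I-1×I-2: Nn
N/II-3 aff I-1×I-2: nn
⇒ N over [I-1,I-2,II-1,II-2,II-3]: 2 consistent
T/I-1 un ·: TT|Tt
T/I-2 un ·: TT|Tt
T/II-1 un I-1×I-2: TT|Tt
T/II-2 un I-1×I-2: TT|Tt
T/II-3 ? I-1×I-2: TT|Tt|tt
⇒ T over [I-1,I-2,II-1,II-2,II-3]: 29 consistent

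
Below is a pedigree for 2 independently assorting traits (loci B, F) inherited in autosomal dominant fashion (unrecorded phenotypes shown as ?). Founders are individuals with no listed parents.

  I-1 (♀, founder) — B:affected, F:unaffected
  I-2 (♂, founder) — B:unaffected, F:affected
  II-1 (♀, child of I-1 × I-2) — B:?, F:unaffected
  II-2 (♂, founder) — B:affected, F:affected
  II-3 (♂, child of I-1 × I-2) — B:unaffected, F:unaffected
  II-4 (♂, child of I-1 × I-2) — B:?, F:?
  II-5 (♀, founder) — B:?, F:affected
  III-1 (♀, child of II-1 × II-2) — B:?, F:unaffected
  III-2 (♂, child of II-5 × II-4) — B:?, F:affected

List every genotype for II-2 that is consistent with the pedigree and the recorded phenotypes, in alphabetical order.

B/I-1 aff ·: Bb
B/I-2 un ·: bb
B/II-1 ? I-1×I-2: bb|Bb
B/II-2 aff ·: Bb|BB
B/II-3 un I-1×I-2: bb
B/II-4 ? I-1×I-2: bb|Bb
B/II-5 ? ·: bb|Bb|BB
B/III-1 ? II-1×II-2: bb|Bb|BB
B/III-2 ? II-5×II-4: bb|Bb|BB
⇒ B over [I-1,I-2,II-1,II-2,II-3,II-4,II-5,III-1,III-2]: 88 consistent
F/I-1 un ·: ff
F/I-2 aff ·: Ff
F/II-1 un I-1×I-2: ff
F/II-2 aff ·: Ff
F/II-3 un I-1×I-2: ff
F/II-4 ? I-1×I-2: ff|Ff
F/II-5 aff ·: Ff|FF
F/III-1 un II-1×II-2: ff
F/III-2 aff II-5×II-4: Ff|FF
⇒ F over [I-1,I-2,II-1,II-2,II-3,II-4,II-5,III-1,III-2]: 6 consistent

II-2 ∈ {BB Ff, Bb Ff}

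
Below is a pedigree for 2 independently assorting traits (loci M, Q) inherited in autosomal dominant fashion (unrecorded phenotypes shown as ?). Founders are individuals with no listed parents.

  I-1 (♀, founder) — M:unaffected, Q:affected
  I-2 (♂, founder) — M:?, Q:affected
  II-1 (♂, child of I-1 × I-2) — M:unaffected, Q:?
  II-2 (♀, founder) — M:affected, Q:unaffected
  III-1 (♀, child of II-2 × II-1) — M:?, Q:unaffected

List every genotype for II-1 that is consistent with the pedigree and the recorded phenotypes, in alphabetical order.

M/I-1 un ·: mm
M/I-2 ? ·: mm|Mm
M/II-1 un I-1×I-2: mm
M/II-2 aff ·: Mm|MM
M/III-1 ? II-2×II-1: mm|Mm
⇒ M over [I-1,I-2,II-1,II-2,III-1]: 6 consistent
Q/I-1 aff ·: Qq|QQ
Q/I-2 aff ·: Qq|QQ
Q/II-1 ? I-1×I-2: qq|Qq
Q/II-2 un ·: qq
Q/III-1 un II-2×II-1: qq
⇒ Q over [I-1,I-2,II-1,II-2,III-1]: 4 consistent

II-1 ∈ {mm Qq, mm qq}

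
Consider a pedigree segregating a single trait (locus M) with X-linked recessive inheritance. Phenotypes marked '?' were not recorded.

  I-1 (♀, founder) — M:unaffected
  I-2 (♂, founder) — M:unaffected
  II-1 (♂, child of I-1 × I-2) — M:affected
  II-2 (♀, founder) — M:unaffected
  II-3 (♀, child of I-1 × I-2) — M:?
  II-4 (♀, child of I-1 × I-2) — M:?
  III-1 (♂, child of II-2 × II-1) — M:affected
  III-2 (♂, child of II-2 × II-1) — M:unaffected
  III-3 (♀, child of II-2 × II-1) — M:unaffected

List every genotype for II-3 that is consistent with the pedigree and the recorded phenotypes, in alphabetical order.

M/I-1 un ·: X^MX^m
M/I-2 un ·: X^MY
M/II-1 aff I-1×I-2: X^mY
M/II-2 un ·: X^MX^m
M/II-3 ? I-1×I-2: X^MX^M|X^MX^m
M/II-4 ? I-1×I-2: X^MX^M|X^MX^m
M/III-1 aff II-2×II-1: X^mY
M/III-2 un II-2×II-1: X^MY
M/III-3 un II-2×II-1: X^MX^m
⇒ M over [I-1,I-2,II-1,II-2,II-3,II-4,III-1,III-2,III-3]: 4 consistent

II-3 ∈ {X^MX^M, X^MX^m}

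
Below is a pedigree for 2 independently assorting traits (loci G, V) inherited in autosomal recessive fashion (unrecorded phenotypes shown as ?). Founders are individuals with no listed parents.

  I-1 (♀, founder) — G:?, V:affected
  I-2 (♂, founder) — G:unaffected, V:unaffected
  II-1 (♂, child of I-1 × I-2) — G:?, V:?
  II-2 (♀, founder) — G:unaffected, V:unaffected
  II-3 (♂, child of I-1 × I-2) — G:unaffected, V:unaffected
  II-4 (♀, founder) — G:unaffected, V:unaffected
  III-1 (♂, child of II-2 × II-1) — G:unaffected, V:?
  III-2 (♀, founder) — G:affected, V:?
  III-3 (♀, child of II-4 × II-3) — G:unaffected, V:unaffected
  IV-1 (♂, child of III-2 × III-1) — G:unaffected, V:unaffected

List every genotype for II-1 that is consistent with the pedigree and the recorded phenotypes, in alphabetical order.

G/I-1 ? ·: GG|Gg|gg
G/I-2 un ·: GG|Gg
G/II-1 ? I-1×I-2: GG|Gg|gg
G/II-2 un ·: GG|Gg
G/II-3 un I-1×I-2: GG|Gg
G/II-4 un ·: GG|Gg
G/III-1 un II-2×II-1: GG|Gg
G/III-2 aff ·: gg
G/III-3 un II-4×II-3: GG|Gg
G/IV-1 un III-2×III-1: Gg
⇒ G over [I-1,I-2,II-1,II-2,II-3,II-4,III-1,III-2,III-3,IV-1]: 210 consistent
V/I-1 aff ·: vv
V/I-2 un ·: VV|Vv
V/II-1 ? I-1×I-2: Vv|vv
V/II-2 un ·: VV|Vv
V/II-3 un I-1×I-2: Vv
V/II-4 un ·: VV|Vv
V/III-1 ? II-2×II-1: VV|Vv|vv
V/III-2 ? ·: VV|Vv|vv
V/III-3 un II-4×II-3: VV|Vv
V/IV-1 un III-2×III-1: VV|Vv
⇒ V over [I-1,I-2,II-1,II-2,II-3,II-4,III-1,III-2,III-3,IV-1]: 208 consistent

II-1 ∈ {GG Vv, GG vv, Gg Vv, Gg vv, gg Vv, gg vv}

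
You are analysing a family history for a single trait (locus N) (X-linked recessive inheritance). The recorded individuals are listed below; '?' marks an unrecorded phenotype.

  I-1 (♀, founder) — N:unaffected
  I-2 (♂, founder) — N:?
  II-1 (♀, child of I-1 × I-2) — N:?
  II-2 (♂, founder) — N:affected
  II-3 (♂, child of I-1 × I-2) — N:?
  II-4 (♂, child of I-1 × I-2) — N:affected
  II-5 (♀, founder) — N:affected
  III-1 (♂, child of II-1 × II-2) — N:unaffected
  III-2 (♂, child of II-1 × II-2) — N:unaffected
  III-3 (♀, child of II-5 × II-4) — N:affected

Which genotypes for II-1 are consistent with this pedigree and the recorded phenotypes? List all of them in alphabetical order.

N/I-1 un ·: X^NX^n
N/I-2 ? ·: X^NY|X^nY
N/II-1 ? I-1×I-2: X^NX^N|X^NX^n
N/II-2 aff ·: X^nY
N/II-3 ? I-1×I-2: X^NY|X^nY
N/II-4 aff I-1×I-2: X^nY
N/II-5 aff ·: X^nX^n
N/III-1 un II-1×II-2: X^NY
N/III-2 un II-1×II-2: X^NY
N/III-3 aff II-5×II-4: X^nX^n
⇒ N over [I-1,I-2,II-1,II-2,II-3,II-4,II-5,III-1,III-2,III-3]: 6 consistent

II-1 ∈ {X^NX^N, X^NX^n}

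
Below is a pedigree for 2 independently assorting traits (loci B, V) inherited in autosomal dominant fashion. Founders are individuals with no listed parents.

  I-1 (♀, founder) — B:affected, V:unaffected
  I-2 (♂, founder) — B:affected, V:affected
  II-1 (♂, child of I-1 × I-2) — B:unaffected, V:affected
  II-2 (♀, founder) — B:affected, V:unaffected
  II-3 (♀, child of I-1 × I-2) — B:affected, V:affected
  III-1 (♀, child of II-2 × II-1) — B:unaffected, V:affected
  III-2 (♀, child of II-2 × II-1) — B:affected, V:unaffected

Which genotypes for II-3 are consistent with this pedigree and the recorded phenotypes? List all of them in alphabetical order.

B/I-1 aff ·: Bb
B/I-2 aff ·: Bb
B/II-1 un I-1×I-2: bb
B/II-2 aff ·: Bb
B/II-3 aff I-1×I-2: Bb|BB
B/III-1 un II-2×II-1: bb
B/III-2 aff II-2×II-1: Bb
⇒ B over [I-1,I-2,II-1,II-2,II-3,III-1,III-2]: 2 consistent
V/I-1 un ·: vv
V/I-2 aff ·: Vv|VV
V/II-1 aff I-1×I-2: Vv
V/II-2 un ·: vv
V/II-3 aff I-1×I-2: Vv
V/III-1 aff II-2×II-1: Vv
V/III-2 un II-2×II-1: vv
⇒ V over [I-1,I-2,II-1,II-2,II-3,III-1,III-2]: 2 consistent

II-3 ∈ {BB Vv, Bb Vv}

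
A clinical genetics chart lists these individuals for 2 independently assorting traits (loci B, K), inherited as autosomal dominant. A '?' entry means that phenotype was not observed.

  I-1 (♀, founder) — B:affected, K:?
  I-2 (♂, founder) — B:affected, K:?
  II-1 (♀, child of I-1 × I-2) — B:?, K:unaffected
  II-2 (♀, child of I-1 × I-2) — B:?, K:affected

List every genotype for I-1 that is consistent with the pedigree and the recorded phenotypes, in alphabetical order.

B/I-1 aff ·: Bb|BB
B/I-2 aff ·: Bb|BB
B/II-1 ? I-1×I-2: bb|Bb|BB
B/II-2 ? I-1×I-2: bb|Bb|BB
⇒ B over [I-1,I-2,II-1,II-2]: 18 consistent
K/I-1 ? ·: kk|Kk
K/I-2 ? ·: kk|Kk
K/II-1 un I-1×I-2: kk
K/II-2 aff I-1×I-2: Kk|KK
⇒ K over [I-1,I-2,II-1,II-2]: 4 consistent

I-1 ∈ {BB Kk, BB kk, Bb Kk, Bb kk}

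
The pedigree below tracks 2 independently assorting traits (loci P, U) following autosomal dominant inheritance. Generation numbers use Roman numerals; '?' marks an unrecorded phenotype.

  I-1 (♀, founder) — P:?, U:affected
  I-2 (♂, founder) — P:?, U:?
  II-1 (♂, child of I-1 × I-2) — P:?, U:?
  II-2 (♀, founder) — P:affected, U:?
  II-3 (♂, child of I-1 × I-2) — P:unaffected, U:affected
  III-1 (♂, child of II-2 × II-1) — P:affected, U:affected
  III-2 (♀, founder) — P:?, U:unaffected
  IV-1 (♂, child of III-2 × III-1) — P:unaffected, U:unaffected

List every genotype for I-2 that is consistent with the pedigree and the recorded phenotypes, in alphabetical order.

P/I-1 ? ·: pp|Pp
P/I-2 ? ·: pp|Pp
P/II-1 ? I-1×I-2: pp|Pp|PP
P/II-2 aff ·: Pp|PP
P/II-3 un I-1×I-2: pp
P/III-1 aff II-2×II-1: Pp
P/III-2 ? ·: pp|Pp
P/IV-1 un III-2×III-1: pp
⇒ P over [I-1,I-2,II-1,II-2,II-3,III-1,III-2,IV-1]: 30 consistent
U/I-1 aff ·: Uu|UU
U/I-2 ? ·: uu|Uu|UU
U/II-1 ? I-1×I-2: uu|Uu|UU
U/II-2 ? ·: uu|Uu|UU
U/II-3 aff I-1×I-2: Uu|UU
U/III-1 aff II-2×II-1: Uu
U/III-2 un ·: uu
U/IV-1 un III-2×III-1: uu
⇒ U over [I-1,I-2,II-1,II-2,II-3,III-1,III-2,IV-1]: 44 consistent

I-2 ∈ {Pp UU, Pp Uu, Pp uu, pp UU, pp Uu, pp uu}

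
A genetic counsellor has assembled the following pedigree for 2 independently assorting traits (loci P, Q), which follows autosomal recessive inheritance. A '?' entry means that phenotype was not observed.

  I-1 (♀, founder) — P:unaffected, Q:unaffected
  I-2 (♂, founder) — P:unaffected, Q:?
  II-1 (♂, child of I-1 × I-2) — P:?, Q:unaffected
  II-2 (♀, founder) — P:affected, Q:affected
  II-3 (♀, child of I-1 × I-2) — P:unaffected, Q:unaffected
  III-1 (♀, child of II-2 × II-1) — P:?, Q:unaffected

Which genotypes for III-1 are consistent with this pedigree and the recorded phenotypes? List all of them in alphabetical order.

P/I-1 un ·: PP|Pp
P/I-2 un ·: PP|Pp
P/II-1 ? I-1×I-2: PP|Pp|pp
P/II-2 aff ·: pp
P/II-3 un I-1×I-2: PP|Pp
P/III-1 ? II-2×II-1: Pp|pp
⇒ P over [I-1,I-2,II-1,II-2,II-3,III-1]: 21 consistent
Q/I-1 un ·: QQ|Qq
Q/I-2 ? ·: QQ|Qq|qq
Q/II-1 un I-1×I-2: QQ|Qq
Q/II-2 aff ·: qq
Q/II-3 un I-1×I-2: QQ|Qq
Q/III-1 un II-2×II-1: Qq
⇒ Q over [I-1,I-2,II-1,II-2,II-3,III-1]: 15 consistent

III-1 ∈ {Pp Qq, pp Qq}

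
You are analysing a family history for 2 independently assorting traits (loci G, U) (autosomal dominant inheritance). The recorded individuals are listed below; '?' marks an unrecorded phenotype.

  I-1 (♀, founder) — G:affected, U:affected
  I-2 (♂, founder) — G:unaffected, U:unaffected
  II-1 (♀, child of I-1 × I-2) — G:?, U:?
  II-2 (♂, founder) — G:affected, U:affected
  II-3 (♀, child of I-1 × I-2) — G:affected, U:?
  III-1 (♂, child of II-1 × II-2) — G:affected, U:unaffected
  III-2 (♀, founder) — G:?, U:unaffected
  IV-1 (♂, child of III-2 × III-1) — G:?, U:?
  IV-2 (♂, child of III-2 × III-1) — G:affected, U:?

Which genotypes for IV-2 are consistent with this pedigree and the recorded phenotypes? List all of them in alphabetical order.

IV-2 ∈ {GG uu, Gg uu}

G/I-1 aff ·: Gg|GG
G/I-2 un ·: gg
G/II-1 ? I-1×I-2: gg|Gg
G/II-2 aff ·: Gg|GG
G/II-3 aff I-1×I-2: Gg
G/III-1 aff II-1×II-2: Gg|GG
G/III-2 ? ·: gg|Gg|GG
G/IV-1 ? III-2×III-1: gg|Gg|GG
G/IV-2 aff III-2×III-1: Gg|GG
⇒ G over [I-1,I-2,II-1,II-2,II-3,III-1,III-2,IV-1,IV-2]: 96 consistent
U/I-1 aff ·: Uu|UU
U/I-2 un ·: uu
U/II-1 ? I-1×I-2: uu|Uu
U/II-2 aff ·: Uu
U/II-3 ? I-1×I-2: uu|Uu
U/III-1 un II-1×II-2: uu
U/III-2 un ·: uu
U/IV-1 ? III-2×III-1: uu
U/IV-2 ? III-2×III-1: uu
⇒ U over [I-1,I-2,II-1,II-2,II-3,III-1,III-2,IV-1,IV-2]: 5 consistent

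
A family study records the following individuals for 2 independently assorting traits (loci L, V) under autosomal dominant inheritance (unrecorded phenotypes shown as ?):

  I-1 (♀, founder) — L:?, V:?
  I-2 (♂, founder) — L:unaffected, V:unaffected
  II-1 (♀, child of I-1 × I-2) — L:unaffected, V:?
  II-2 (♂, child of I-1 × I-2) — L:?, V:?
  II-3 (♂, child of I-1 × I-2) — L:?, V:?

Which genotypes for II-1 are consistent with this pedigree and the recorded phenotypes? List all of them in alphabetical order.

L/I-1 ? ·: ll|Ll
L/I-2 un ·: ll
L/II-1 un I-1×I-2: ll
L/II-2 ? I-1×I-2: ll|Ll
L/II-3 ? I-1×I-2: ll|Ll
⇒ L over [I-1,I-2,II-1,II-2,II-3]: 5 consistent
V/I-1 ? ·: vv|Vv|VV
V/I-2 un ·: vv
V/II-1 ? I-1×I-2: vv|Vv
V/II-2 ? I-1×I-2: vv|Vv
V/II-3 ? I-1×I-2: vv|Vv
⇒ V over [I-1,I-2,II-1,II-2,II-3]: 10 consistent

II-1 ∈ {ll Vv, ll vv}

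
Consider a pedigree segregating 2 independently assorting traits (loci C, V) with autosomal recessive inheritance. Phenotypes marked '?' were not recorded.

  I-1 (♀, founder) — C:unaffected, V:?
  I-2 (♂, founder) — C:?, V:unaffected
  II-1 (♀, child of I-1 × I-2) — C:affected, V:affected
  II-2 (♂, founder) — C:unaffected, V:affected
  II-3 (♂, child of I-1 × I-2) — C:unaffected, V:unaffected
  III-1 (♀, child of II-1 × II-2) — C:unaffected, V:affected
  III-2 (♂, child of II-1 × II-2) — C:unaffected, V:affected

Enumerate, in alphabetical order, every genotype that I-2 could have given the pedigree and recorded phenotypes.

C/I-1 un ·: Cc
C/I-2 ? ·: Cc|cc
C/II-1 aff I-1×I-2: cc
C/II-2 un ·: CC|Cc
C/II-3 un I-1×I-2: CC|Cc
C/III-1 un II-1×II-2: Cc
C/III-2 un II-1×II-2: Cc
⇒ C over [I-1,I-2,II-1,II-2,II-3,III-1,III-2]: 6 consistent
V/I-1 ? ·: Vv|vv
V/I-2 un ·: Vv
V/II-1 aff I-1×I-2: vv
V/II-2 aff ·: vv
V/II-3 un I-1×I-2: VV|Vv
V/III-1 aff II-1×II-2: vv
V/III-2 aff II-1×II-2: vv
⇒ V over [I-1,I-2,II-1,II-2,II-3,III-1,III-2]: 3 consistent

I-2 ∈ {Cc Vv, cc Vv}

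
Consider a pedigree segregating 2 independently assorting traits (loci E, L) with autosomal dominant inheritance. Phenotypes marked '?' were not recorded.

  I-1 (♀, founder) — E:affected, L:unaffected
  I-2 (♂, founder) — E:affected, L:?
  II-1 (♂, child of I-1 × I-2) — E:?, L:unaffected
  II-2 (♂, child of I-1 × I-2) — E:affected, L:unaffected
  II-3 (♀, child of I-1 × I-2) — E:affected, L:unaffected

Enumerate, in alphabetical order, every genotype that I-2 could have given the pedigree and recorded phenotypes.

I-2 ∈ {EE Ll, EE ll, Ee Ll, Ee ll}

E/I-1 aff ·: Ee|EE
E/I-2 aff ·: Ee|EE
E/II-1 ? I-1×I-2: ee|Ee|EE
E/II-2 aff I-1×I-2: Ee|EE
E/II-3 aff I-1×I-2: Ee|EE
⇒ E over [I-1,I-2,II-1,II-2,II-3]: 29 consistent
L/I-1 un ·: ll
L/I-2 ? ·: ll|Ll
L/II-1 un I-1×I-2: ll
L/II-2 un I-1×I-2: ll
L/II-3 un I-1×I-2: ll
⇒ L over [I-1,I-2,II-1,II-2,II-3]: 2 consistent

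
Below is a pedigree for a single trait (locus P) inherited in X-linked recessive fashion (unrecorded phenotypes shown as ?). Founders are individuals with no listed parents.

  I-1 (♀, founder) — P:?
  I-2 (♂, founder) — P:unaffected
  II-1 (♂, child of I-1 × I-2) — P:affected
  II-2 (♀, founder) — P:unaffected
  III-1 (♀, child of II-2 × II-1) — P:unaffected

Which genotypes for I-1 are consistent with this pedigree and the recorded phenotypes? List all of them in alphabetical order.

I-1 ∈ {X^PX^p, X^pX^p}

P/I-1 ? ·: X^PX^p|X^pX^p
P/I-2 un ·: X^PY
P/II-1 aff I-1×I-2: X^pY
P/II-2 un ·: X^PX^P|X^PX^p
P/III-1 un II-2×II-1: X^PX^p
⇒ P over [I-1,I-2,II-1,II-2,III-1]: 4 consistent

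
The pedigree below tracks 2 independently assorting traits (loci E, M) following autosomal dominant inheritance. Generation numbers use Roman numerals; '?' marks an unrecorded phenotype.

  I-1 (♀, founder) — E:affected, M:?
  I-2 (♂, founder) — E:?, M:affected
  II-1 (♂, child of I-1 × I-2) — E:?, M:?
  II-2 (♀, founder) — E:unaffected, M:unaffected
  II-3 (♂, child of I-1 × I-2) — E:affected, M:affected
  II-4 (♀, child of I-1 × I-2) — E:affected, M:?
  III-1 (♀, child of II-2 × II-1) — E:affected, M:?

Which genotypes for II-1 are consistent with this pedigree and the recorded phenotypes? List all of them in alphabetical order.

E/I-1 aff ·: Ee|EE
E/I-2 ? ·: ee|Ee|EE
E/II-1 ? I-1×I-2: Ee|EE
E/II-2 un ·: ee
E/II-3 aff I-1×I-2: Ee|EE
E/II-4 aff I-1×I-2: Ee|EE
E/III-1 aff II-2×II-1: Ee
⇒ E over [I-1,I-2,II-1,II-2,II-3,II-4,III-1]: 27 consistent
M/I-1 ? ·: mm|Mm|MM
M/I-2 aff ·: Mm|MM
M/II-1 ? I-1×I-2: mm|Mm|MM
M/II-2 un ·: mm
M/II-3 aff I-1×I-2: Mm|MM
M/II-4 ? I-1×I-2: mm|Mm|MM
M/III-1 ? II-2×II-1: mm|Mm
⇒ M over [I-1,I-2,II-1,II-2,II-3,II-4,III-1]: 57 consistent

II-1 ∈ {EE MM, EE Mm, EE mm, Ee MM, Ee Mm, Ee mm}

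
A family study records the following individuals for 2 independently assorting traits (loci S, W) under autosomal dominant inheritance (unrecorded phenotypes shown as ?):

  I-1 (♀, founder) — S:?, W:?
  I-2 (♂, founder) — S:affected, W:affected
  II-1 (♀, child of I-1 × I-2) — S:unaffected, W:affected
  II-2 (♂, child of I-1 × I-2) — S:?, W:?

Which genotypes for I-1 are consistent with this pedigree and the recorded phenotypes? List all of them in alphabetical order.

I-1 ∈ {Ss WW, Ss Ww, Ss ww, ss WW, ss Ww, ss ww}

S/I-1 ? ·: ss|Ss
S/I-2 aff ·: Ss
S/II-1 un I-1×I-2: ss
S/II-2 ? I-1×I-2: ss|Ss|SS
⇒ S over [I-1,I-2,II-1,II-2]: 5 consistent
W/I-1 ? ·: ww|Ww|WW
W/I-2 aff ·: Ww|WW
W/II-1 aff I-1×I-2: Ww|WW
W/II-2 ? I-1×I-2: ww|Ww|WW
⇒ W over [I-1,I-2,II-1,II-2]: 18 consistent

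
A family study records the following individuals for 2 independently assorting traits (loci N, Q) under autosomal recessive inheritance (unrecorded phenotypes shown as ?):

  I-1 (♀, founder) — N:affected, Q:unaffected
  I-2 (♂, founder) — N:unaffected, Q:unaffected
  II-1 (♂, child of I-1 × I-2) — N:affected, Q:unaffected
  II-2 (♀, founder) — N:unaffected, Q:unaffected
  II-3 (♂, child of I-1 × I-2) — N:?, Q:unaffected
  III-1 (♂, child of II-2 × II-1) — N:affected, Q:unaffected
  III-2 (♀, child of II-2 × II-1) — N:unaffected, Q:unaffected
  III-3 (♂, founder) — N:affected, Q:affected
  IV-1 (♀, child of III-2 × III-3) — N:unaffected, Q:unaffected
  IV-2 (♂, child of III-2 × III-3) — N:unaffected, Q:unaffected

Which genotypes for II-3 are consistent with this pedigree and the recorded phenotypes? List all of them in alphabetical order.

N/I-1 aff ·: nn
N/I-2 un ·: Nn
N/II-1 aff I-1×I-2: nn
N/II-2 un ·: Nn
N/II-3 ? I-1×I-2: Nn|nn
N/III-1 aff II-2×II-1: nn
N/III-2 un II-2×II-1: Nn
N/III-3 aff ·: nn
N/IV-1 un III-2×III-3: Nn
N/IV-2 un III-2×III-3: Nn
⇒ N over [I-1,I-2,II-1,II-2,II-3,III-1,III-2,III-3,IV-1,IV-2]: 2 consistent
Q/I-1 un ·: QQ|Qq
Q/I-2 un ·: QQ|Qq
Q/II-1 un I-1×I-2: QQ|Qq
Q/II-2 un ·: QQ|Qq
Q/II-3 un I-1×I-2: QQ|Qq
Q/III-1 un II-2×II-1: QQ|Qq
Q/III-2 un II-2×II-1: QQ|Qq
Q/III-3 aff ·: qq
Q/IV-1 un III-2×III-3: Qq
Q/IV-2 un III-2×III-3: Qq
⇒ Q over [I-1,I-2,II-1,II-2,II-3,III-1,III-2,III-3,IV-1,IV-2]: 83 consistent

II-3 ∈ {Nn QQ, Nn Qq, nn QQ, nn Qq}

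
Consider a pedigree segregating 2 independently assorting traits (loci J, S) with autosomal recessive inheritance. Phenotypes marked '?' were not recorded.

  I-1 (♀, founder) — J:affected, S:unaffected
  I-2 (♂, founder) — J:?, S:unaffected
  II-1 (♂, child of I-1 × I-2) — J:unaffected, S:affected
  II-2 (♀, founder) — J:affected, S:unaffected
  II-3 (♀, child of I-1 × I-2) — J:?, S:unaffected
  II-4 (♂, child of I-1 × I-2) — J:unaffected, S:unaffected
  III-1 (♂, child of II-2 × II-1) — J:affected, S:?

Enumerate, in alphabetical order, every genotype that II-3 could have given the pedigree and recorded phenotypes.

II-3 ∈ {Jj SS, Jj Ss, jj SS, jj Ss}

J/I-1 aff ·: jj
J/I-2 ? ·: JJ|Jj
J/II-1 un I-1×I-2: Jj
J/II-2 aff ·: jj
J/II-3 ? I-1×I-2: Jj|jj
J/II-4 un I-1×I-2: Jj
J/III-1 aff II-2×II-1: jj
⇒ J over [I-1,I-2,II-1,II-2,II-3,II-4,III-1]: 3 consistent
S/I-1 un ·: Ss
S/I-2 un ·: Ss
S/II-1 aff I-1×I-2: ss
S/II-2 un ·: SS|Ss
S/II-3 un I-1×I-2: SS|Ss
S/II-4 un I-1×I-2: SS|Ss
S/III-1 ? II-2×II-1: Ss|ss
⇒ S over [I-1,I-2,II-1,II-2,II-3,II-4,III-1]: 12 consistent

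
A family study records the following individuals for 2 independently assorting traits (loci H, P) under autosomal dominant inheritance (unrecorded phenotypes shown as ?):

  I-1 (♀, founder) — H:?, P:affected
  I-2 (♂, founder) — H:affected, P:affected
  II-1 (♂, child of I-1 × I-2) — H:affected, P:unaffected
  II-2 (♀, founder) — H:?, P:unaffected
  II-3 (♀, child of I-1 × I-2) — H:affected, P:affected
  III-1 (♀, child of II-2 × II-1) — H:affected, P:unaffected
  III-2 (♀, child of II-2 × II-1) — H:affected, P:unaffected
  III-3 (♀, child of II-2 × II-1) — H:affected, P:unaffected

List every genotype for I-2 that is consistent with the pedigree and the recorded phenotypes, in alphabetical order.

H/I-1 ? ·: hh|Hh|HH
H/I-2 aff ·: Hh|HH
H/II-1 aff I-1×I-2: Hh|HH
H/II-2 ? ·: hh|Hh|HH
H/II-3 aff I-1×I-2: Hh|HH
H/III-1 aff II-2×II-1: Hh|HH
H/III-2 aff II-2×II-1: Hh|HH
H/III-3 aff II-2×II-1: Hh|HH
⇒ H over [I-1,I-2,II-1,II-2,II-3,III-1,III-2,III-3]: 206 consistent
P/I-1 aff ·: Pp
P/I-2 aff ·: Pp
P/II-1 un I-1×I-2: pp
P/II-2 un ·: pp
P/II-3 aff I-1×I-2: Pp|PP
P/III-1 un II-2×II-1: pp
P/III-2 un II-2×II-1: pp
P/III-3 un II-2×II-1: pp
⇒ P over [I-1,I-2,II-1,II-2,II-3,III-1,III-2,III-3]: 2 consistent

I-2 ∈ {HH Pp, Hh Pp}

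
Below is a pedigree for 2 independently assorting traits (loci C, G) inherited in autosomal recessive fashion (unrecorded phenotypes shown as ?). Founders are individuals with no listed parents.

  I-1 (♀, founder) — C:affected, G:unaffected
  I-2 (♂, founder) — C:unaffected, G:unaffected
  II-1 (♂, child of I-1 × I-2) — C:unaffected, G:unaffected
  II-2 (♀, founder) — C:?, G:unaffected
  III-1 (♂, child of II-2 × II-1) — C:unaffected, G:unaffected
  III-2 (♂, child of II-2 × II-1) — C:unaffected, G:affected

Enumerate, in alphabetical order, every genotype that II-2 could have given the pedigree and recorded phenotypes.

C/I-1 aff ·: cc
C/I-2 un ·: CC|Cc
C/II-1 un I-1×I-2: Cc
C/II-2 ? ·: CC|Cc|cc
C/III-1 un II-2×II-1: CC|Cc
C/III-2 un II-2×II-1: CC|Cc
⇒ C over [I-1,I-2,II-1,II-2,III-1,III-2]: 18 consistent
G/I-1 un ·: GG|Gg
G/I-2 un ·: GG|Gg
G/II-1 un I-1×I-2: Gg
G/II-2 un ·: Gg
G/III-1 un II-2×II-1: GG|Gg
G/III-2 aff II-2×II-1: gg
⇒ G over [I-1,I-2,II-1,II-2,III-1,III-2]: 6 consistent

II-2 ∈ {CC Gg, Cc Gg, cc Gg}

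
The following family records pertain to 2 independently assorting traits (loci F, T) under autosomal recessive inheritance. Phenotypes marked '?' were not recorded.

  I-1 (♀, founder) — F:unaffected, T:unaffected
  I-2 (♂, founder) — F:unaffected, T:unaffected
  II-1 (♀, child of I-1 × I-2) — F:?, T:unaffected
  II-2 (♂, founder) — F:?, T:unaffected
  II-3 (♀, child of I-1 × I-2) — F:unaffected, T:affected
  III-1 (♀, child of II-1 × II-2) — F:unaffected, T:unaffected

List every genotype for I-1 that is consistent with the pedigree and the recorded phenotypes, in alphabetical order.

I-1 ∈ {FF Tt, Ff Tt}

F/I-1 un ·: FF|Ff
F/I-2 un ·: FF|Ff
F/II-1 ? I-1×I-2: FF|Ff|ff
F/II-2 ? ·: FF|Ff|ff
F/II-3 un I-1×I-2: FF|Ff
F/III-1 un II-1×II-2: FF|Ff
⇒ F over [I-1,I-2,II-1,II-2,II-3,III-1]: 62 consistent
T/I-1 un ·: Tt
T/I-2 un ·: Tt
T/II-1 un I-1×I-2: TT|Tt
T/II-2 un ·: TT|Tt
T/II-3 aff I-1×I-2: tt
T/III-1 un II-1×II-2: TT|Tt
⇒ T over [I-1,I-2,II-1,II-2,II-3,III-1]: 7 consistent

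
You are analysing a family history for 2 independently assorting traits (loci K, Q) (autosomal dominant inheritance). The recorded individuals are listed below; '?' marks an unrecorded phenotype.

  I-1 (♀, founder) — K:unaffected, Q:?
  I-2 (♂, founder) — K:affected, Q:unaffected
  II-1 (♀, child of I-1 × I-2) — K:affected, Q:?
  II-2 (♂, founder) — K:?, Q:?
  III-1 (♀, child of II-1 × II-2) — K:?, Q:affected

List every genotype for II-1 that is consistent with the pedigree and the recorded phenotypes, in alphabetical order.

K/I-1 un ·: kk
K/I-2 aff ·: Kk|KK
K/II-1 aff I-1×I-2: Kk
K/II-2 ? ·: kk|Kk|KK
K/III-1 ? II-1×II-2: kk|Kk|KK
⇒ K over [I-1,I-2,II-1,II-2,III-1]: 14 consistent
Q/I-1 ? ·: qq|Qq|QQ
Q/I-2 un ·: qq
Q/II-1 ? I-1×I-2: qq|Qq
Q/II-2 ? ·: qq|Qq|QQ
Q/III-1 aff II-1×II-2: Qq|QQ
⇒ Q over [I-1,I-2,II-1,II-2,III-1]: 14 consistent

II-1 ∈ {Kk Qq, Kk qq}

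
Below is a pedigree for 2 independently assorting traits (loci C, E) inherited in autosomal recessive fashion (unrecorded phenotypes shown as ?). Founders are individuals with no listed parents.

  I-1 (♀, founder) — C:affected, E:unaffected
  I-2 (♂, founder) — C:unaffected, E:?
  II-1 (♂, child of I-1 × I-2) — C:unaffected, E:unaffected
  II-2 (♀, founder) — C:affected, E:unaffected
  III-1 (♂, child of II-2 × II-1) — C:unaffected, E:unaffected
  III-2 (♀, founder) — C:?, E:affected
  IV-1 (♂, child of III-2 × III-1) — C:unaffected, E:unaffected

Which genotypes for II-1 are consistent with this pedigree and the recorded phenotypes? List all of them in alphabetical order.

II-1 ∈ {Cc EE, Cc Ee}

C/I-1 aff ·: cc
C/I-2 un ·: CC|Cc
C/II-1 un I-1×I-2: Cc
C/II-2 aff ·: cc
C/III-1 un II-2×II-1: Cc
C/III-2 ? ·: CC|Cc|cc
C/IV-1 un III-2×III-1: CC|Cc
⇒ C over [I-1,I-2,II-1,II-2,III-1,III-2,IV-1]: 10 consistent
E/I-1 un ·: EE|Ee
E/I-2 ? ·: EE|Ee|ee
E/II-1 un I-1×I-2: EE|Ee
E/II-2 un ·: EE|Ee
E/III-1 un II-2×II-1: EE|Ee
E/III-2 aff ·: ee
E/IV-1 un III-2×III-1: Ee
⇒ E over [I-1,I-2,II-1,II-2,III-1,III-2,IV-1]: 32 consistent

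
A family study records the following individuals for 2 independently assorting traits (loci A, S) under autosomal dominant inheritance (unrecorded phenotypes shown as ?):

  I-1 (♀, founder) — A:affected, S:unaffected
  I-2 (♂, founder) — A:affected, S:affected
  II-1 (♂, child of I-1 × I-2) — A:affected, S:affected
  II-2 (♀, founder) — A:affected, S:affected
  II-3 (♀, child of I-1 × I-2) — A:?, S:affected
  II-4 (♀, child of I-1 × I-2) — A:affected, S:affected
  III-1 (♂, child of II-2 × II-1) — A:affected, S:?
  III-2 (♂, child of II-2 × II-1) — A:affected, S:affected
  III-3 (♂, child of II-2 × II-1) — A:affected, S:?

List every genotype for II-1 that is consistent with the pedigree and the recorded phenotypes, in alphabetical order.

II-1 ∈ {AA Ss, Aa Ss}

A/I-1 aff ·: Aa|AA
A/I-2 aff ·: Aa|AA
A/II-1 aff I-1×I-2: Aa|AA
A/II-2 aff ·: Aa|AA
A/II-3 ? I-1×I-2: aa|Aa|AA
A/II-4 aff I-1×I-2: Aa|AA
A/III-1 aff II-2×II-1: Aa|AA
A/III-2 aff II-2×II-1: Aa|AA
A/III-3 aff II-2×II-1: Aa|AA
⇒ A over [I-1,I-2,II-1,II-2,II-3,II-4,III-1,III-2,III-3]: 359 consistent
S/I-1 un ·: ss
S/I-2 aff ·: Ss|SS
S/II-1 aff I-1×I-2: Ss
S/II-2 aff ·: Ss|SS
S/II-3 aff I-1×I-2: Ss
S/II-4 aff I-1×I-2: Ss
S/III-1 ? II-2×II-1: ss|Ss|SS
S/III-2 aff II-2×II-1: Ss|SS
S/III-3 ? II-2×II-1: ss|Ss|SS
⇒ S over [I-1,I-2,II-1,II-2,II-3,II-4,III-1,III-2,III-3]: 52 consistent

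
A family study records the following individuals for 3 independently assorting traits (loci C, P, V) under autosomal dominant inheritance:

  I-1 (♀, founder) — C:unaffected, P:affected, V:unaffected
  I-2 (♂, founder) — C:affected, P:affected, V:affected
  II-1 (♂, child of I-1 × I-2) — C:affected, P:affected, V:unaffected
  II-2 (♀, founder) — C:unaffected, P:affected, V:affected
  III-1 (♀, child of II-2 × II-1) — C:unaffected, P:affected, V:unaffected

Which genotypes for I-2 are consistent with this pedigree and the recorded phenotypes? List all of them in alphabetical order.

C/I-1 un ·: cc
C/I-2 aff ·: Cc|CC
C/II-1 aff I-1×I-2: Cc
C/II-2 un ·: cc
C/III-1 un II-2×II-1: cc
⇒ C over [I-1,I-2,II-1,II-2,III-1]: 2 consistent
P/I-1 aff ·: Pp|PP
P/I-2 aff ·: Pp|PP
P/II-1 aff I-1×I-2: Pp|PP
P/II-2 aff ·: Pp|PP
P/III-1 aff II-2×II-1: Pp|PP
⇒ P over [I-1,I-2,II-1,II-2,III-1]: 24 consistent
V/I-1 un ·: vv
V/I-2 aff ·: Vv
V/II-1 un I-1×I-2: vv
V/II-2 aff ·: Vv
V/III-1 un II-2×II-1: vv
⇒ V over [I-1,I-2,II-1,II-2,III-1]: 1 consistent

I-2 ∈ {CC PP Vv, CC Pp Vv, Cc PP Vv, Cc Pp Vv}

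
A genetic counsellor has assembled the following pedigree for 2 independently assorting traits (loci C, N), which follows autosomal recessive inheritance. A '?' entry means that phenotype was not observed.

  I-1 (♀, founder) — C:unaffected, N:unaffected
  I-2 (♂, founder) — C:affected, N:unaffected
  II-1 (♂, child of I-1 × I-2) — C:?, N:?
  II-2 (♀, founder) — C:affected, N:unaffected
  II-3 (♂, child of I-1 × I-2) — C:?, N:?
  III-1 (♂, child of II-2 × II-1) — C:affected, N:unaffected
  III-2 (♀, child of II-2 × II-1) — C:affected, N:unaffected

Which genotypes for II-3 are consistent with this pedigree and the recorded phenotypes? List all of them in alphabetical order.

C/I-1 un ·: CC|Cc
C/I-2 aff ·: cc
C/II-1 ? I-1×I-2: Cc|cc
C/II-2 aff ·: cc
C/II-3 ? I-1×I-2: Cc|cc
C/III-1 aff II-2×II-1: cc
C/III-2 aff II-2×II-1: cc
⇒ C over [I-1,I-2,II-1,II-2,II-3,III-1,III-2]: 5 consistent
N/I-1 un ·: NN|Nn
N/I-2 un ·: NN|Nn
N/II-1 ? I-1×I-2: NN|Nn|nn
N/II-2 un ·: NN|Nn
N/II-3 ? I-1×I-2: NN|Nn|nn
N/III-1 un II-2×II-1: NN|Nn
N/III-2 un II-2×II-1: NN|Nn
⇒ N over [I-1,I-2,II-1,II-2,II-3,III-1,III-2]: 102 consistent

II-3 ∈ {Cc NN, Cc Nn, Cc nn, cc NN, cc Nn, cc nn}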